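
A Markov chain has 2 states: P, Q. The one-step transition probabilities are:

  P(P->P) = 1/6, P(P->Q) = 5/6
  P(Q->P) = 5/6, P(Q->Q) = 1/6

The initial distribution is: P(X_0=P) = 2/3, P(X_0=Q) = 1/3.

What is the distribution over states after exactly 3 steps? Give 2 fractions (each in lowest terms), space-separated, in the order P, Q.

Propagating the distribution step by step (d_{t+1} = d_t * P):
d_0 = (P=2/3, Q=1/3)
  d_1[P] = 2/3*1/6 + 1/3*5/6 = 7/18
  d_1[Q] = 2/3*5/6 + 1/3*1/6 = 11/18
d_1 = (P=7/18, Q=11/18)
  d_2[P] = 7/18*1/6 + 11/18*5/6 = 31/54
  d_2[Q] = 7/18*5/6 + 11/18*1/6 = 23/54
d_2 = (P=31/54, Q=23/54)
  d_3[P] = 31/54*1/6 + 23/54*5/6 = 73/162
  d_3[Q] = 31/54*5/6 + 23/54*1/6 = 89/162
d_3 = (P=73/162, Q=89/162)

Answer: 73/162 89/162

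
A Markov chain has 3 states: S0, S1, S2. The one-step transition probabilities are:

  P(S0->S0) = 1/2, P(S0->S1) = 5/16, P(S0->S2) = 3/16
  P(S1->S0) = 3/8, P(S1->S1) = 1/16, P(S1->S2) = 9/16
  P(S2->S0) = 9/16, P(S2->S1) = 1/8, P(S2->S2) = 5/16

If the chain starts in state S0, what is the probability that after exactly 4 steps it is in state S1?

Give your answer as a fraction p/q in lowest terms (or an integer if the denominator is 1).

Computing P^4 by repeated multiplication:
P^1 =
  S0: [1/2, 5/16, 3/16]
  S1: [3/8, 1/16, 9/16]
  S2: [9/16, 1/8, 5/16]
P^2 =
  S0: [121/256, 51/256, 21/64]
  S1: [135/256, 49/256, 9/32]
  S2: [129/256, 57/256, 35/128]
P^3 =
  S0: [1015/2048, 103/512, 621/2048]
  S1: [1011/2048, 217/1024, 603/2048]
  S2: [501/1024, 421/2048, 625/2048]
P^4 =
  S0: [16181/32768, 6729/32768, 4929/16384]
  S1: [16119/32768, 6695/32768, 4977/16384]
  S2: [16167/32768, 6681/32768, 155/512]

(P^4)[S0 -> S1] = 6729/32768

Answer: 6729/32768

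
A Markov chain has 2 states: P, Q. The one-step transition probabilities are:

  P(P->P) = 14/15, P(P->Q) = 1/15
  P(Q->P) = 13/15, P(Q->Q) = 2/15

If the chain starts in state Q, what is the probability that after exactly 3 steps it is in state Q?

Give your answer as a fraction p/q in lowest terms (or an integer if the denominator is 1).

Computing P^3 by repeated multiplication:
P^1 =
  P: [14/15, 1/15]
  Q: [13/15, 2/15]
P^2 =
  P: [209/225, 16/225]
  Q: [208/225, 17/225]
P^3 =
  P: [3134/3375, 241/3375]
  Q: [3133/3375, 242/3375]

(P^3)[Q -> Q] = 242/3375

Answer: 242/3375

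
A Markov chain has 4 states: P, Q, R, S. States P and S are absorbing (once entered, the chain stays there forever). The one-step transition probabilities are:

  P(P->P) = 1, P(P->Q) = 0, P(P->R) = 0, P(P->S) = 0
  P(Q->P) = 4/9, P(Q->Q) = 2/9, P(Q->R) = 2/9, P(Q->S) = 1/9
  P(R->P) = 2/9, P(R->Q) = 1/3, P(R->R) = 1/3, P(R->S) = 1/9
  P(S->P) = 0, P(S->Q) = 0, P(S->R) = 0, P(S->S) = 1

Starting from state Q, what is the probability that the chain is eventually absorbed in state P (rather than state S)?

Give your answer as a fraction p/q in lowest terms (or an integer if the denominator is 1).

Answer: 7/9

Derivation:
Let a_i = P(absorbed in P | start in state i).
Boundary conditions: a_P = 1, a_S = 0.
For each transient state i, a_i = sum_j P(i->j) * a_j:
  a_Q = 4/9*a_P + 2/9*a_Q + 2/9*a_R + 1/9*a_S
  a_R = 2/9*a_P + 1/3*a_Q + 1/3*a_R + 1/9*a_S

Substituting a_P = 1 and a_S = 0, rearrange to (I - Q) a = r where r[i] = P(i -> P):
  [7/9, -2/9] . (a_Q, a_R) = 4/9
  [-1/3, 2/3] . (a_Q, a_R) = 2/9

Solving yields:
  a_Q = 7/9
  a_R = 13/18

Starting state is Q, so the absorption probability is a_Q = 7/9.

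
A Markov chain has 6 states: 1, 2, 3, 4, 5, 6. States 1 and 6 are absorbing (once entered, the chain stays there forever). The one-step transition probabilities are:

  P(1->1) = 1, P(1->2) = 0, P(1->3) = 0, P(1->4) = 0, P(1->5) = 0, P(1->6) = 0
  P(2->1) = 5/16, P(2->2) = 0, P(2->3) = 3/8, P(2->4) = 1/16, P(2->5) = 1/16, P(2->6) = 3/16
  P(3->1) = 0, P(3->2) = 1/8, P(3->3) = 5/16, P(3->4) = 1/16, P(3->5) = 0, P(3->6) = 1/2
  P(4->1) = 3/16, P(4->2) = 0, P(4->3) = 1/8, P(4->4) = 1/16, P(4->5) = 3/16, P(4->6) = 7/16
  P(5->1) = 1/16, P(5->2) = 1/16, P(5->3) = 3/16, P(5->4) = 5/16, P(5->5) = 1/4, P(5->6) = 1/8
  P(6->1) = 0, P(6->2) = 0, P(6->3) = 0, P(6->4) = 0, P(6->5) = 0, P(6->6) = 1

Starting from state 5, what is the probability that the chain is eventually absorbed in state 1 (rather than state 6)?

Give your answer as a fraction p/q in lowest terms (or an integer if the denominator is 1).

Answer: 1077/4357

Derivation:
Let a_i = P(absorbed in 1 | start in state i).
Boundary conditions: a_1 = 1, a_6 = 0.
For each transient state i, a_i = sum_j P(i->j) * a_j:
  a_2 = 5/16*a_1 + 0*a_2 + 3/8*a_3 + 1/16*a_4 + 1/16*a_5 + 3/16*a_6
  a_3 = 0*a_1 + 1/8*a_2 + 5/16*a_3 + 1/16*a_4 + 0*a_5 + 1/2*a_6
  a_4 = 3/16*a_1 + 0*a_2 + 1/8*a_3 + 1/16*a_4 + 3/16*a_5 + 7/16*a_6
  a_5 = 1/16*a_1 + 1/16*a_2 + 3/16*a_3 + 5/16*a_4 + 1/4*a_5 + 1/8*a_6

Substituting a_1 = 1 and a_6 = 0, rearrange to (I - Q) a = r where r[i] = P(i -> 1):
  [1, -3/8, -1/16, -1/16] . (a_2, a_3, a_4, a_5) = 5/16
  [-1/8, 11/16, -1/16, 0] . (a_2, a_3, a_4, a_5) = 0
  [0, -1/8, 15/16, -3/16] . (a_2, a_3, a_4, a_5) = 3/16
  [-1/16, -3/16, -5/16, 3/4] . (a_2, a_3, a_4, a_5) = 1/16

Solving yields:
  a_2 = 4955/13071
  a_3 = 404/4357
  a_4 = 3422/13071
  a_5 = 1077/4357

Starting state is 5, so the absorption probability is a_5 = 1077/4357.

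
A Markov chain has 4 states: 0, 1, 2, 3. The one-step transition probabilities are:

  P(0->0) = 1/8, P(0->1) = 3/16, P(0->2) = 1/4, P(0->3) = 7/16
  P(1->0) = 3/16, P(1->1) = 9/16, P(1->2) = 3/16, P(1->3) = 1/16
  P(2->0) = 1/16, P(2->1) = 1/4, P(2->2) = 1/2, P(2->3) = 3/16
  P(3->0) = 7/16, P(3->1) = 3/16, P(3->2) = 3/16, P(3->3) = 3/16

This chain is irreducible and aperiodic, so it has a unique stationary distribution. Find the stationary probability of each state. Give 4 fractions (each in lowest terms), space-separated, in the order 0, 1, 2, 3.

Answer: 223/1187 781/2374 344/1187 459/2374

Derivation:
The stationary distribution satisfies pi = pi * P, i.e.:
  pi_0 = 1/8*pi_0 + 3/16*pi_1 + 1/16*pi_2 + 7/16*pi_3
  pi_1 = 3/16*pi_0 + 9/16*pi_1 + 1/4*pi_2 + 3/16*pi_3
  pi_2 = 1/4*pi_0 + 3/16*pi_1 + 1/2*pi_2 + 3/16*pi_3
  pi_3 = 7/16*pi_0 + 1/16*pi_1 + 3/16*pi_2 + 3/16*pi_3
with normalization: pi_0 + pi_1 + pi_2 + pi_3 = 1.

Using the first 3 balance equations plus normalization, the linear system A*pi = b is:
  [-7/8, 3/16, 1/16, 7/16] . pi = 0
  [3/16, -7/16, 1/4, 3/16] . pi = 0
  [1/4, 3/16, -1/2, 3/16] . pi = 0
  [1, 1, 1, 1] . pi = 1

Solving yields:
  pi_0 = 223/1187
  pi_1 = 781/2374
  pi_2 = 344/1187
  pi_3 = 459/2374

Verification (pi * P):
  223/1187*1/8 + 781/2374*3/16 + 344/1187*1/16 + 459/2374*7/16 = 223/1187 = pi_0  (ok)
  223/1187*3/16 + 781/2374*9/16 + 344/1187*1/4 + 459/2374*3/16 = 781/2374 = pi_1  (ok)
  223/1187*1/4 + 781/2374*3/16 + 344/1187*1/2 + 459/2374*3/16 = 344/1187 = pi_2  (ok)
  223/1187*7/16 + 781/2374*1/16 + 344/1187*3/16 + 459/2374*3/16 = 459/2374 = pi_3  (ok)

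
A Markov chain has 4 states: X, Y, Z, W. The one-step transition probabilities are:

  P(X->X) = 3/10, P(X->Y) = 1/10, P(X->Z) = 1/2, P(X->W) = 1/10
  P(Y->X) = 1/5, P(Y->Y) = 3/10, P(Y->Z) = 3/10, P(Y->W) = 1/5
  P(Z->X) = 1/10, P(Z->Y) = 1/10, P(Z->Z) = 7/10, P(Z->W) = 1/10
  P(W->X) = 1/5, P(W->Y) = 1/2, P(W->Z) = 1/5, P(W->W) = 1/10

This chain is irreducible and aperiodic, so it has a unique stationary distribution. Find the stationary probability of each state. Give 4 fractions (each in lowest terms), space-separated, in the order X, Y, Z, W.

Answer: 99/608 7/38 325/608 9/76

Derivation:
The stationary distribution satisfies pi = pi * P, i.e.:
  pi_X = 3/10*pi_X + 1/5*pi_Y + 1/10*pi_Z + 1/5*pi_W
  pi_Y = 1/10*pi_X + 3/10*pi_Y + 1/10*pi_Z + 1/2*pi_W
  pi_Z = 1/2*pi_X + 3/10*pi_Y + 7/10*pi_Z + 1/5*pi_W
  pi_W = 1/10*pi_X + 1/5*pi_Y + 1/10*pi_Z + 1/10*pi_W
with normalization: pi_X + pi_Y + pi_Z + pi_W = 1.

Using the first 3 balance equations plus normalization, the linear system A*pi = b is:
  [-7/10, 1/5, 1/10, 1/5] . pi = 0
  [1/10, -7/10, 1/10, 1/2] . pi = 0
  [1/2, 3/10, -3/10, 1/5] . pi = 0
  [1, 1, 1, 1] . pi = 1

Solving yields:
  pi_X = 99/608
  pi_Y = 7/38
  pi_Z = 325/608
  pi_W = 9/76

Verification (pi * P):
  99/608*3/10 + 7/38*1/5 + 325/608*1/10 + 9/76*1/5 = 99/608 = pi_X  (ok)
  99/608*1/10 + 7/38*3/10 + 325/608*1/10 + 9/76*1/2 = 7/38 = pi_Y  (ok)
  99/608*1/2 + 7/38*3/10 + 325/608*7/10 + 9/76*1/5 = 325/608 = pi_Z  (ok)
  99/608*1/10 + 7/38*1/5 + 325/608*1/10 + 9/76*1/10 = 9/76 = pi_W  (ok)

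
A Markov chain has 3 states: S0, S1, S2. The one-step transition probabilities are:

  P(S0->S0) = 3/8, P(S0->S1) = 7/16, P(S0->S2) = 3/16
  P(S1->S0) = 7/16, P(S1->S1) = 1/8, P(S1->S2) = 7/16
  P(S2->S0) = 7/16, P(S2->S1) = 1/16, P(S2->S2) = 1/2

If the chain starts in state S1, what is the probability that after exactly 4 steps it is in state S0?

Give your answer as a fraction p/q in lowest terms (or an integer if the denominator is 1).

Computing P^4 by repeated multiplication:
P^1 =
  S0: [3/8, 7/16, 3/16]
  S1: [7/16, 1/8, 7/16]
  S2: [7/16, 1/16, 1/2]
P^2 =
  S0: [53/128, 59/256, 91/256]
  S1: [105/256, 15/64, 91/256]
  S2: [105/256, 59/256, 23/64]
P^3 =
  S0: [843/2048, 951/4096, 1459/4096]
  S1: [1687/4096, 473/2048, 1463/4096]
  S2: [1687/4096, 945/4096, 183/512]
P^4 =
  S0: [13493/32768, 15163/65536, 23387/65536]
  S1: [26985/65536, 3791/16384, 23387/65536]
  S2: [26985/65536, 15163/65536, 5847/16384]

(P^4)[S1 -> S0] = 26985/65536

Answer: 26985/65536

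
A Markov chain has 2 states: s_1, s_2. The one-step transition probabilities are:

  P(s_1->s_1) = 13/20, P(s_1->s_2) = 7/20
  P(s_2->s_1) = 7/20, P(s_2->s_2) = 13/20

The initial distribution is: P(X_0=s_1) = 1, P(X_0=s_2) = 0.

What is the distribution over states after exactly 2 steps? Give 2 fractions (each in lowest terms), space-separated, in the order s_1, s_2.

Propagating the distribution step by step (d_{t+1} = d_t * P):
d_0 = (s_1=1, s_2=0)
  d_1[s_1] = 1*13/20 + 0*7/20 = 13/20
  d_1[s_2] = 1*7/20 + 0*13/20 = 7/20
d_1 = (s_1=13/20, s_2=7/20)
  d_2[s_1] = 13/20*13/20 + 7/20*7/20 = 109/200
  d_2[s_2] = 13/20*7/20 + 7/20*13/20 = 91/200
d_2 = (s_1=109/200, s_2=91/200)

Answer: 109/200 91/200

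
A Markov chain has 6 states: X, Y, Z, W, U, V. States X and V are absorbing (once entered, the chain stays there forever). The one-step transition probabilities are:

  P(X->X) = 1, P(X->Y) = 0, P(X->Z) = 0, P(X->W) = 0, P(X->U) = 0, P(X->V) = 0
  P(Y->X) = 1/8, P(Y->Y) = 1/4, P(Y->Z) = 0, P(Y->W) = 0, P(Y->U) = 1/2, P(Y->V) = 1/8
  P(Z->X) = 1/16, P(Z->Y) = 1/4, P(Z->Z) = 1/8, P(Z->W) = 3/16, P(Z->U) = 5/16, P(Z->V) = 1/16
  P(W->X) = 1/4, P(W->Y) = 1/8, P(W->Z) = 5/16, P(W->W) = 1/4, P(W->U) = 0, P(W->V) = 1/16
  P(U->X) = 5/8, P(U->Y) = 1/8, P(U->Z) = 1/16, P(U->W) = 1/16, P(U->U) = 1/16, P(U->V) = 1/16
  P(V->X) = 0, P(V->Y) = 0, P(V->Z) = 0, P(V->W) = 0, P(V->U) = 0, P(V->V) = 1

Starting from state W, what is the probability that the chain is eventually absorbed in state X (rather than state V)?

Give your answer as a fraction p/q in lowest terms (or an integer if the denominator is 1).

Answer: 79/102

Derivation:
Let a_i = P(absorbed in X | start in state i).
Boundary conditions: a_X = 1, a_V = 0.
For each transient state i, a_i = sum_j P(i->j) * a_j:
  a_Y = 1/8*a_X + 1/4*a_Y + 0*a_Z + 0*a_W + 1/2*a_U + 1/8*a_V
  a_Z = 1/16*a_X + 1/4*a_Y + 1/8*a_Z + 3/16*a_W + 5/16*a_U + 1/16*a_V
  a_W = 1/4*a_X + 1/8*a_Y + 5/16*a_Z + 1/4*a_W + 0*a_U + 1/16*a_V
  a_U = 5/8*a_X + 1/8*a_Y + 1/16*a_Z + 1/16*a_W + 1/16*a_U + 1/16*a_V

Substituting a_X = 1 and a_V = 0, rearrange to (I - Q) a = r where r[i] = P(i -> X):
  [3/4, 0, 0, -1/2] . (a_Y, a_Z, a_W, a_U) = 1/8
  [-1/4, 7/8, -3/16, -5/16] . (a_Y, a_Z, a_W, a_U) = 1/16
  [-1/8, -5/16, 3/4, 0] . (a_Y, a_Z, a_W, a_U) = 1/4
  [-1/8, -1/16, -1/16, 15/16] . (a_Y, a_Z, a_W, a_U) = 5/8

Solving yields:
  a_Y = 85/114
  a_Z = 737/969
  a_W = 79/102
  a_U = 33/38

Starting state is W, so the absorption probability is a_W = 79/102.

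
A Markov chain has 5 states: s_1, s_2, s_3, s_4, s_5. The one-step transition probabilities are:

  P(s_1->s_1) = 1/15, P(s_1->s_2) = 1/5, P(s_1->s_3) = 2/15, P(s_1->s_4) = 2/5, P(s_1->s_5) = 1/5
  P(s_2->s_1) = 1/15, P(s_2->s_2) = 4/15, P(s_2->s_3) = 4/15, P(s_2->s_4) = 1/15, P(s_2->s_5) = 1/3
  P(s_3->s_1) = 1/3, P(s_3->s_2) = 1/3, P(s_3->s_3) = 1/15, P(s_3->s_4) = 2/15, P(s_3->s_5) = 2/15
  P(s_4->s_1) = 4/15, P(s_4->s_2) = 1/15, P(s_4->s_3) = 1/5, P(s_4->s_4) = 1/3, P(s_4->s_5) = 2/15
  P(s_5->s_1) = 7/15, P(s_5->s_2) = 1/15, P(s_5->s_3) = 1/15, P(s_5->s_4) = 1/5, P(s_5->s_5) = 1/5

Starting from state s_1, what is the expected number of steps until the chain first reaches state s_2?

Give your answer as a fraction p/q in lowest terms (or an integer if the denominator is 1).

Let h_i = expected steps to first reach s_2 from state i.
Boundary: h_s_2 = 0.
First-step equations for the other states:
  h_s_1 = 1 + 1/15*h_s_1 + 1/5*h_s_2 + 2/15*h_s_3 + 2/5*h_s_4 + 1/5*h_s_5
  h_s_3 = 1 + 1/3*h_s_1 + 1/3*h_s_2 + 1/15*h_s_3 + 2/15*h_s_4 + 2/15*h_s_5
  h_s_4 = 1 + 4/15*h_s_1 + 1/15*h_s_2 + 1/5*h_s_3 + 1/3*h_s_4 + 2/15*h_s_5
  h_s_5 = 1 + 7/15*h_s_1 + 1/15*h_s_2 + 1/15*h_s_3 + 1/5*h_s_4 + 1/5*h_s_5

Substituting h_s_2 = 0 and rearranging gives the linear system (I - Q) h = 1:
  [14/15, -2/15, -2/5, -1/5] . (h_s_1, h_s_3, h_s_4, h_s_5) = 1
  [-1/3, 14/15, -2/15, -2/15] . (h_s_1, h_s_3, h_s_4, h_s_5) = 1
  [-4/15, -1/5, 2/3, -2/15] . (h_s_1, h_s_3, h_s_4, h_s_5) = 1
  [-7/15, -1/15, -1/5, 4/5] . (h_s_1, h_s_3, h_s_4, h_s_5) = 1

Solving yields:
  h_s_1 = 19185/2951
  h_s_3 = 16125/2951
  h_s_4 = 21245/2951
  h_s_5 = 21535/2951

Starting state is s_1, so the expected hitting time is h_s_1 = 19185/2951.

Answer: 19185/2951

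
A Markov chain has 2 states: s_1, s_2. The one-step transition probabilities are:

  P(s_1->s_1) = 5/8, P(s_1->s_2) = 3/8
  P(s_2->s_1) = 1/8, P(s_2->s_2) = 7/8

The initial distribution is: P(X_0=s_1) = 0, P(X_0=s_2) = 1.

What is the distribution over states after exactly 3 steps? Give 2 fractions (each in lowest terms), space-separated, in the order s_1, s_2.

Answer: 7/32 25/32

Derivation:
Propagating the distribution step by step (d_{t+1} = d_t * P):
d_0 = (s_1=0, s_2=1)
  d_1[s_1] = 0*5/8 + 1*1/8 = 1/8
  d_1[s_2] = 0*3/8 + 1*7/8 = 7/8
d_1 = (s_1=1/8, s_2=7/8)
  d_2[s_1] = 1/8*5/8 + 7/8*1/8 = 3/16
  d_2[s_2] = 1/8*3/8 + 7/8*7/8 = 13/16
d_2 = (s_1=3/16, s_2=13/16)
  d_3[s_1] = 3/16*5/8 + 13/16*1/8 = 7/32
  d_3[s_2] = 3/16*3/8 + 13/16*7/8 = 25/32
d_3 = (s_1=7/32, s_2=25/32)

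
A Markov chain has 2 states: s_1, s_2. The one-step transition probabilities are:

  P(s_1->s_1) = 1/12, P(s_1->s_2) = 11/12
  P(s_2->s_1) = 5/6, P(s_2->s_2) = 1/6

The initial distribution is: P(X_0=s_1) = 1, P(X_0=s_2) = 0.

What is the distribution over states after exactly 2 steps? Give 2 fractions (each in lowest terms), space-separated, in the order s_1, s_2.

Answer: 37/48 11/48

Derivation:
Propagating the distribution step by step (d_{t+1} = d_t * P):
d_0 = (s_1=1, s_2=0)
  d_1[s_1] = 1*1/12 + 0*5/6 = 1/12
  d_1[s_2] = 1*11/12 + 0*1/6 = 11/12
d_1 = (s_1=1/12, s_2=11/12)
  d_2[s_1] = 1/12*1/12 + 11/12*5/6 = 37/48
  d_2[s_2] = 1/12*11/12 + 11/12*1/6 = 11/48
d_2 = (s_1=37/48, s_2=11/48)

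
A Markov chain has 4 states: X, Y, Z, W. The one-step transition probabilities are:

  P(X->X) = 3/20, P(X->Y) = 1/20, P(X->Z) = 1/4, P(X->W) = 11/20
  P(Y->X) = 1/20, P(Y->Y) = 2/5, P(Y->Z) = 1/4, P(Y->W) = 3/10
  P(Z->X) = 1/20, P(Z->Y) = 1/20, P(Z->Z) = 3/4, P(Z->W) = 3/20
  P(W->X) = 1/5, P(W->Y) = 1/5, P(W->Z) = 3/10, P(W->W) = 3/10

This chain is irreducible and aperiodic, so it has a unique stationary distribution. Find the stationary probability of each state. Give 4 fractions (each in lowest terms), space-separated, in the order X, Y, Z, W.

The stationary distribution satisfies pi = pi * P, i.e.:
  pi_X = 3/20*pi_X + 1/20*pi_Y + 1/20*pi_Z + 1/5*pi_W
  pi_Y = 1/20*pi_X + 2/5*pi_Y + 1/20*pi_Z + 1/5*pi_W
  pi_Z = 1/4*pi_X + 1/4*pi_Y + 3/4*pi_Z + 3/10*pi_W
  pi_W = 11/20*pi_X + 3/10*pi_Y + 3/20*pi_Z + 3/10*pi_W
with normalization: pi_X + pi_Y + pi_Z + pi_W = 1.

Using the first 3 balance equations plus normalization, the linear system A*pi = b is:
  [-17/20, 1/20, 1/20, 1/5] . pi = 0
  [1/20, -3/5, 1/20, 1/5] . pi = 0
  [1/4, 1/4, -1/4, 3/10] . pi = 0
  [1, 1, 1, 1] . pi = 1

Solving yields:
  pi_X = 169/1752
  pi_Y = 39/292
  pi_Z = 919/1752
  pi_W = 215/876

Verification (pi * P):
  169/1752*3/20 + 39/292*1/20 + 919/1752*1/20 + 215/876*1/5 = 169/1752 = pi_X  (ok)
  169/1752*1/20 + 39/292*2/5 + 919/1752*1/20 + 215/876*1/5 = 39/292 = pi_Y  (ok)
  169/1752*1/4 + 39/292*1/4 + 919/1752*3/4 + 215/876*3/10 = 919/1752 = pi_Z  (ok)
  169/1752*11/20 + 39/292*3/10 + 919/1752*3/20 + 215/876*3/10 = 215/876 = pi_W  (ok)

Answer: 169/1752 39/292 919/1752 215/876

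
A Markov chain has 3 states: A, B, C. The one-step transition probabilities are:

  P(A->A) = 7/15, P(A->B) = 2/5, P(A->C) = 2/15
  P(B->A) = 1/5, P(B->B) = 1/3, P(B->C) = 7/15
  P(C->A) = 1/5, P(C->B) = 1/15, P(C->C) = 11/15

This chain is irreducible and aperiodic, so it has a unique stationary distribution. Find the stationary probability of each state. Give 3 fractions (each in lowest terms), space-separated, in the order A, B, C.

The stationary distribution satisfies pi = pi * P, i.e.:
  pi_A = 7/15*pi_A + 1/5*pi_B + 1/5*pi_C
  pi_B = 2/5*pi_A + 1/3*pi_B + 1/15*pi_C
  pi_C = 2/15*pi_A + 7/15*pi_B + 11/15*pi_C
with normalization: pi_A + pi_B + pi_C = 1.

Using the first 2 balance equations plus normalization, the linear system A*pi = b is:
  [-8/15, 1/5, 1/5] . pi = 0
  [2/5, -2/3, 1/15] . pi = 0
  [1, 1, 1] . pi = 1

Solving yields:
  pi_A = 3/11
  pi_B = 26/121
  pi_C = 62/121

Verification (pi * P):
  3/11*7/15 + 26/121*1/5 + 62/121*1/5 = 3/11 = pi_A  (ok)
  3/11*2/5 + 26/121*1/3 + 62/121*1/15 = 26/121 = pi_B  (ok)
  3/11*2/15 + 26/121*7/15 + 62/121*11/15 = 62/121 = pi_C  (ok)

Answer: 3/11 26/121 62/121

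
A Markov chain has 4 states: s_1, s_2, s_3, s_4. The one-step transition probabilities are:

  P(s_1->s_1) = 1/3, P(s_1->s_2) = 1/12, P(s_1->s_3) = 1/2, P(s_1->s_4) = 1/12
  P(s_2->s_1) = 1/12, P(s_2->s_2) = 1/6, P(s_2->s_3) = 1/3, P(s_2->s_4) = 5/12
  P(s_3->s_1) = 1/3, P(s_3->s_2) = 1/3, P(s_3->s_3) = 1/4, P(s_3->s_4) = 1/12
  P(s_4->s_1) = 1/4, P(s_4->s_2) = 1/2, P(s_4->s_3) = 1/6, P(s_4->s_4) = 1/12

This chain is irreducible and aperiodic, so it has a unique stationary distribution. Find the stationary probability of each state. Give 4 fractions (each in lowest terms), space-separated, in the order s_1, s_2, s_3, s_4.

The stationary distribution satisfies pi = pi * P, i.e.:
  pi_s_1 = 1/3*pi_s_1 + 1/12*pi_s_2 + 1/3*pi_s_3 + 1/4*pi_s_4
  pi_s_2 = 1/12*pi_s_1 + 1/6*pi_s_2 + 1/3*pi_s_3 + 1/2*pi_s_4
  pi_s_3 = 1/2*pi_s_1 + 1/3*pi_s_2 + 1/4*pi_s_3 + 1/6*pi_s_4
  pi_s_4 = 1/12*pi_s_1 + 5/12*pi_s_2 + 1/12*pi_s_3 + 1/12*pi_s_4
with normalization: pi_s_1 + pi_s_2 + pi_s_3 + pi_s_4 = 1.

Using the first 3 balance equations plus normalization, the linear system A*pi = b is:
  [-2/3, 1/12, 1/3, 1/4] . pi = 0
  [1/12, -5/6, 1/3, 1/2] . pi = 0
  [1/2, 1/3, -3/4, 1/6] . pi = 0
  [1, 1, 1, 1] . pi = 1

Solving yields:
  pi_s_1 = 23/90
  pi_s_2 = 51/200
  pi_s_3 = 289/900
  pi_s_4 = 101/600

Verification (pi * P):
  23/90*1/3 + 51/200*1/12 + 289/900*1/3 + 101/600*1/4 = 23/90 = pi_s_1  (ok)
  23/90*1/12 + 51/200*1/6 + 289/900*1/3 + 101/600*1/2 = 51/200 = pi_s_2  (ok)
  23/90*1/2 + 51/200*1/3 + 289/900*1/4 + 101/600*1/6 = 289/900 = pi_s_3  (ok)
  23/90*1/12 + 51/200*5/12 + 289/900*1/12 + 101/600*1/12 = 101/600 = pi_s_4  (ok)

Answer: 23/90 51/200 289/900 101/600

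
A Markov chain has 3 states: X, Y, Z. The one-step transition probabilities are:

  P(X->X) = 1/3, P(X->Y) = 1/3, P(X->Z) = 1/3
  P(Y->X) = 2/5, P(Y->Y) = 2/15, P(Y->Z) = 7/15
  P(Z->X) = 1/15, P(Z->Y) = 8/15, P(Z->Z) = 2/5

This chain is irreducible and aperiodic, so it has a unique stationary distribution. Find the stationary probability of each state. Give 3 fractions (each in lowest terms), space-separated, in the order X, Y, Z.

Answer: 61/246 85/246 50/123

Derivation:
The stationary distribution satisfies pi = pi * P, i.e.:
  pi_X = 1/3*pi_X + 2/5*pi_Y + 1/15*pi_Z
  pi_Y = 1/3*pi_X + 2/15*pi_Y + 8/15*pi_Z
  pi_Z = 1/3*pi_X + 7/15*pi_Y + 2/5*pi_Z
with normalization: pi_X + pi_Y + pi_Z = 1.

Using the first 2 balance equations plus normalization, the linear system A*pi = b is:
  [-2/3, 2/5, 1/15] . pi = 0
  [1/3, -13/15, 8/15] . pi = 0
  [1, 1, 1] . pi = 1

Solving yields:
  pi_X = 61/246
  pi_Y = 85/246
  pi_Z = 50/123

Verification (pi * P):
  61/246*1/3 + 85/246*2/5 + 50/123*1/15 = 61/246 = pi_X  (ok)
  61/246*1/3 + 85/246*2/15 + 50/123*8/15 = 85/246 = pi_Y  (ok)
  61/246*1/3 + 85/246*7/15 + 50/123*2/5 = 50/123 = pi_Z  (ok)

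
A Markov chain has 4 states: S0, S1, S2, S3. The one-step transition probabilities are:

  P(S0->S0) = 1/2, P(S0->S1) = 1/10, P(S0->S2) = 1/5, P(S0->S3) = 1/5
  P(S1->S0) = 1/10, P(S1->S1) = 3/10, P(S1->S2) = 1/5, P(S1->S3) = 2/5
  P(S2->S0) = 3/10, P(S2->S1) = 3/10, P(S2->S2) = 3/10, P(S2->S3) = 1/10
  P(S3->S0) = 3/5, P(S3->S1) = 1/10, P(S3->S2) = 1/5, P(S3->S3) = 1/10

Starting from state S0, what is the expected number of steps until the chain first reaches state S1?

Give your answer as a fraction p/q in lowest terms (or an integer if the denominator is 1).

Let h_i = expected steps to first reach S1 from state i.
Boundary: h_S1 = 0.
First-step equations for the other states:
  h_S0 = 1 + 1/2*h_S0 + 1/10*h_S1 + 1/5*h_S2 + 1/5*h_S3
  h_S2 = 1 + 3/10*h_S0 + 3/10*h_S1 + 3/10*h_S2 + 1/10*h_S3
  h_S3 = 1 + 3/5*h_S0 + 1/10*h_S1 + 1/5*h_S2 + 1/10*h_S3

Substituting h_S1 = 0 and rearranging gives the linear system (I - Q) h = 1:
  [1/2, -1/5, -1/5] . (h_S0, h_S2, h_S3) = 1
  [-3/10, 7/10, -1/10] . (h_S0, h_S2, h_S3) = 1
  [-3/5, -1/5, 9/10] . (h_S0, h_S2, h_S3) = 1

Solving yields:
  h_S0 = 90/13
  h_S2 = 70/13
  h_S3 = 90/13

Starting state is S0, so the expected hitting time is h_S0 = 90/13.

Answer: 90/13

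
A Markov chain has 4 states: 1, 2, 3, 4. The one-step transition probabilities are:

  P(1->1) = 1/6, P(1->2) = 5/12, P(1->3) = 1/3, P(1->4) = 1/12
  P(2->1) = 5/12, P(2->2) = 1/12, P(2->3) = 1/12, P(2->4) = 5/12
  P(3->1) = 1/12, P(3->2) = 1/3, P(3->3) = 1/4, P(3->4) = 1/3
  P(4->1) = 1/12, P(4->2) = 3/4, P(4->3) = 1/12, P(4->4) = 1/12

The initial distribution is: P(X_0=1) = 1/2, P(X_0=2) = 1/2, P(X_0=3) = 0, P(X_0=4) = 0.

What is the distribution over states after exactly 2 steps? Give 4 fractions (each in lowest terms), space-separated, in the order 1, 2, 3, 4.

Propagating the distribution step by step (d_{t+1} = d_t * P):
d_0 = (1=1/2, 2=1/2, 3=0, 4=0)
  d_1[1] = 1/2*1/6 + 1/2*5/12 + 0*1/12 + 0*1/12 = 7/24
  d_1[2] = 1/2*5/12 + 1/2*1/12 + 0*1/3 + 0*3/4 = 1/4
  d_1[3] = 1/2*1/3 + 1/2*1/12 + 0*1/4 + 0*1/12 = 5/24
  d_1[4] = 1/2*1/12 + 1/2*5/12 + 0*1/3 + 0*1/12 = 1/4
d_1 = (1=7/24, 2=1/4, 3=5/24, 4=1/4)
  d_2[1] = 7/24*1/6 + 1/4*5/12 + 5/24*1/12 + 1/4*1/12 = 55/288
  d_2[2] = 7/24*5/12 + 1/4*1/12 + 5/24*1/3 + 1/4*3/4 = 115/288
  d_2[3] = 7/24*1/3 + 1/4*1/12 + 5/24*1/4 + 1/4*1/12 = 55/288
  d_2[4] = 7/24*1/12 + 1/4*5/12 + 5/24*1/3 + 1/4*1/12 = 7/32
d_2 = (1=55/288, 2=115/288, 3=55/288, 4=7/32)

Answer: 55/288 115/288 55/288 7/32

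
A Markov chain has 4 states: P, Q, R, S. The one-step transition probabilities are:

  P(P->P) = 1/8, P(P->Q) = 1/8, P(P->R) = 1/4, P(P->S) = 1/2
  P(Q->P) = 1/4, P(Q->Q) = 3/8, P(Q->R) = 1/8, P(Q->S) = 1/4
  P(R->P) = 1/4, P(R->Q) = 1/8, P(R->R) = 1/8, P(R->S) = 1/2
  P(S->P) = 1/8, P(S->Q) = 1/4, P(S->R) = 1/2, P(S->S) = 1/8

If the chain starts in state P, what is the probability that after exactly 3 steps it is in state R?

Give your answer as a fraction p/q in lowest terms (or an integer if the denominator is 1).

Answer: 129/512

Derivation:
Computing P^3 by repeated multiplication:
P^1 =
  P: [1/8, 1/8, 1/4, 1/2]
  Q: [1/4, 3/8, 1/8, 1/4]
  R: [1/4, 1/8, 1/8, 1/2]
  S: [1/8, 1/4, 1/2, 1/8]
P^2 =
  P: [11/64, 7/32, 21/64, 9/32]
  Q: [3/16, 1/4, 1/4, 5/16]
  R: [5/32, 7/32, 11/32, 9/32]
  S: [7/32, 13/64, 3/16, 25/64]
P^3 =
  P: [99/512, 55/256, 129/512, 87/256]
  Q: [3/16, 29/128, 17/64, 41/128]
  R: [25/128, 55/256, 1/4, 87/256]
  S: [89/512, 115/512, 153/512, 155/512]

(P^3)[P -> R] = 129/512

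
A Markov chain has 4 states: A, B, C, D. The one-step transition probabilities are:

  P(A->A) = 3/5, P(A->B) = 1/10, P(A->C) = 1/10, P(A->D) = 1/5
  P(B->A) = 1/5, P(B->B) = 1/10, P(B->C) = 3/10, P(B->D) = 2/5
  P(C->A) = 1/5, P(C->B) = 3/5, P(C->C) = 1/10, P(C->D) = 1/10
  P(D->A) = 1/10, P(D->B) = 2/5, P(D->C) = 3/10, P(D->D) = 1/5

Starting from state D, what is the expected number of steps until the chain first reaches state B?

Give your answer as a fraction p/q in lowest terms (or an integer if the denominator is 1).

Let h_i = expected steps to first reach B from state i.
Boundary: h_B = 0.
First-step equations for the other states:
  h_A = 1 + 3/5*h_A + 1/10*h_B + 1/10*h_C + 1/5*h_D
  h_C = 1 + 1/5*h_A + 3/5*h_B + 1/10*h_C + 1/10*h_D
  h_D = 1 + 1/10*h_A + 2/5*h_B + 3/10*h_C + 1/5*h_D

Substituting h_B = 0 and rearranging gives the linear system (I - Q) h = 1:
  [2/5, -1/10, -1/5] . (h_A, h_C, h_D) = 1
  [-1/5, 9/10, -1/10] . (h_A, h_C, h_D) = 1
  [-1/10, -3/10, 4/5] . (h_A, h_C, h_D) = 1

Solving yields:
  h_A = 1020/229
  h_C = 550/229
  h_D = 620/229

Starting state is D, so the expected hitting time is h_D = 620/229.

Answer: 620/229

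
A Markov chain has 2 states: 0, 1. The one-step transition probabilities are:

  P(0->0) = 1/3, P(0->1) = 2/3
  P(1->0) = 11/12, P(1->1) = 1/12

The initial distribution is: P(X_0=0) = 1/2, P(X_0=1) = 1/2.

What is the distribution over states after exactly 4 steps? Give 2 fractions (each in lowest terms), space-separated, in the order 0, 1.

Propagating the distribution step by step (d_{t+1} = d_t * P):
d_0 = (0=1/2, 1=1/2)
  d_1[0] = 1/2*1/3 + 1/2*11/12 = 5/8
  d_1[1] = 1/2*2/3 + 1/2*1/12 = 3/8
d_1 = (0=5/8, 1=3/8)
  d_2[0] = 5/8*1/3 + 3/8*11/12 = 53/96
  d_2[1] = 5/8*2/3 + 3/8*1/12 = 43/96
d_2 = (0=53/96, 1=43/96)
  d_3[0] = 53/96*1/3 + 43/96*11/12 = 685/1152
  d_3[1] = 53/96*2/3 + 43/96*1/12 = 467/1152
d_3 = (0=685/1152, 1=467/1152)
  d_4[0] = 685/1152*1/3 + 467/1152*11/12 = 7877/13824
  d_4[1] = 685/1152*2/3 + 467/1152*1/12 = 5947/13824
d_4 = (0=7877/13824, 1=5947/13824)

Answer: 7877/13824 5947/13824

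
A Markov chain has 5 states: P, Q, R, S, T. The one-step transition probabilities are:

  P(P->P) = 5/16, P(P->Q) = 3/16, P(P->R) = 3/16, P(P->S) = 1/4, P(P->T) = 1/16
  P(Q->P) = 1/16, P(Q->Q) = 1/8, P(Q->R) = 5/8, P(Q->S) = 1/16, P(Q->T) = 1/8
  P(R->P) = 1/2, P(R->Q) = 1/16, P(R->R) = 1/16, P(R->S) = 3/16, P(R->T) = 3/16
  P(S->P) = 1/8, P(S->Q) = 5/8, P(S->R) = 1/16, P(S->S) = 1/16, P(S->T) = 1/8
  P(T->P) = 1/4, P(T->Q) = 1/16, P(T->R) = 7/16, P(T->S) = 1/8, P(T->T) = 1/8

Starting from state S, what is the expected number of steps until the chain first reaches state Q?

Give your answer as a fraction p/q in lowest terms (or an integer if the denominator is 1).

Answer: 49952/18909

Derivation:
Let h_i = expected steps to first reach Q from state i.
Boundary: h_Q = 0.
First-step equations for the other states:
  h_P = 1 + 5/16*h_P + 3/16*h_Q + 3/16*h_R + 1/4*h_S + 1/16*h_T
  h_R = 1 + 1/2*h_P + 1/16*h_Q + 1/16*h_R + 3/16*h_S + 3/16*h_T
  h_S = 1 + 1/8*h_P + 5/8*h_Q + 1/16*h_R + 1/16*h_S + 1/8*h_T
  h_T = 1 + 1/4*h_P + 1/16*h_Q + 7/16*h_R + 1/8*h_S + 1/8*h_T

Substituting h_Q = 0 and rearranging gives the linear system (I - Q) h = 1:
  [11/16, -3/16, -1/4, -1/16] . (h_P, h_R, h_S, h_T) = 1
  [-1/2, 15/16, -3/16, -3/16] . (h_P, h_R, h_S, h_T) = 1
  [-1/8, -1/16, 15/16, -1/8] . (h_P, h_R, h_S, h_T) = 1
  [-1/4, -7/16, -1/8, 7/8] . (h_P, h_R, h_S, h_T) = 1

Solving yields:
  h_P = 26560/6303
  h_R = 92176/18909
  h_S = 49952/18909
  h_T = 97600/18909

Starting state is S, so the expected hitting time is h_S = 49952/18909.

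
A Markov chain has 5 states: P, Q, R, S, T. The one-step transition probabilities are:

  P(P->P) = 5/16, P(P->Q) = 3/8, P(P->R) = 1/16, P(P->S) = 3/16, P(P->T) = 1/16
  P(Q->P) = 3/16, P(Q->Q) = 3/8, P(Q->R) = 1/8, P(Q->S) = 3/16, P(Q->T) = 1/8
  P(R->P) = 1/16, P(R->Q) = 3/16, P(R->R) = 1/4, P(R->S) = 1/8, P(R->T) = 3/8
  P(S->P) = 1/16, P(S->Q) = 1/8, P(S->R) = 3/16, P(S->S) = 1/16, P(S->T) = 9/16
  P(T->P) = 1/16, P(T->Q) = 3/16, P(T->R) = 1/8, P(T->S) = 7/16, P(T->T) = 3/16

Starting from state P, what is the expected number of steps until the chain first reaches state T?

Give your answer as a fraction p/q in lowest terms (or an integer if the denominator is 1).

Answer: 30608/6153

Derivation:
Let h_i = expected steps to first reach T from state i.
Boundary: h_T = 0.
First-step equations for the other states:
  h_P = 1 + 5/16*h_P + 3/8*h_Q + 1/16*h_R + 3/16*h_S + 1/16*h_T
  h_Q = 1 + 3/16*h_P + 3/8*h_Q + 1/8*h_R + 3/16*h_S + 1/8*h_T
  h_R = 1 + 1/16*h_P + 3/16*h_Q + 1/4*h_R + 1/8*h_S + 3/8*h_T
  h_S = 1 + 1/16*h_P + 1/8*h_Q + 3/16*h_R + 1/16*h_S + 9/16*h_T

Substituting h_T = 0 and rearranging gives the linear system (I - Q) h = 1:
  [11/16, -3/8, -1/16, -3/16] . (h_P, h_Q, h_R, h_S) = 1
  [-3/16, 5/8, -1/8, -3/16] . (h_P, h_Q, h_R, h_S) = 1
  [-1/16, -3/16, 3/4, -1/8] . (h_P, h_Q, h_R, h_S) = 1
  [-1/16, -1/8, -3/16, 15/16] . (h_P, h_Q, h_R, h_S) = 1

Solving yields:
  h_P = 30608/6153
  h_Q = 28064/6153
  h_R = 20512/6153
  h_S = 16448/6153

Starting state is P, so the expected hitting time is h_P = 30608/6153.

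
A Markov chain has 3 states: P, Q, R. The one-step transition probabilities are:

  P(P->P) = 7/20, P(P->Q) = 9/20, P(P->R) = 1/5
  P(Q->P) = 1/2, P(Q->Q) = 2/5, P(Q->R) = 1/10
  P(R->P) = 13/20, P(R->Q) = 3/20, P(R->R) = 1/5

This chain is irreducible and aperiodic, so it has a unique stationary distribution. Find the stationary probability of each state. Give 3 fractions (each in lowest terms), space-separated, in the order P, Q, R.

Answer: 31/68 13/34 11/68

Derivation:
The stationary distribution satisfies pi = pi * P, i.e.:
  pi_P = 7/20*pi_P + 1/2*pi_Q + 13/20*pi_R
  pi_Q = 9/20*pi_P + 2/5*pi_Q + 3/20*pi_R
  pi_R = 1/5*pi_P + 1/10*pi_Q + 1/5*pi_R
with normalization: pi_P + pi_Q + pi_R = 1.

Using the first 2 balance equations plus normalization, the linear system A*pi = b is:
  [-13/20, 1/2, 13/20] . pi = 0
  [9/20, -3/5, 3/20] . pi = 0
  [1, 1, 1] . pi = 1

Solving yields:
  pi_P = 31/68
  pi_Q = 13/34
  pi_R = 11/68

Verification (pi * P):
  31/68*7/20 + 13/34*1/2 + 11/68*13/20 = 31/68 = pi_P  (ok)
  31/68*9/20 + 13/34*2/5 + 11/68*3/20 = 13/34 = pi_Q  (ok)
  31/68*1/5 + 13/34*1/10 + 11/68*1/5 = 11/68 = pi_R  (ok)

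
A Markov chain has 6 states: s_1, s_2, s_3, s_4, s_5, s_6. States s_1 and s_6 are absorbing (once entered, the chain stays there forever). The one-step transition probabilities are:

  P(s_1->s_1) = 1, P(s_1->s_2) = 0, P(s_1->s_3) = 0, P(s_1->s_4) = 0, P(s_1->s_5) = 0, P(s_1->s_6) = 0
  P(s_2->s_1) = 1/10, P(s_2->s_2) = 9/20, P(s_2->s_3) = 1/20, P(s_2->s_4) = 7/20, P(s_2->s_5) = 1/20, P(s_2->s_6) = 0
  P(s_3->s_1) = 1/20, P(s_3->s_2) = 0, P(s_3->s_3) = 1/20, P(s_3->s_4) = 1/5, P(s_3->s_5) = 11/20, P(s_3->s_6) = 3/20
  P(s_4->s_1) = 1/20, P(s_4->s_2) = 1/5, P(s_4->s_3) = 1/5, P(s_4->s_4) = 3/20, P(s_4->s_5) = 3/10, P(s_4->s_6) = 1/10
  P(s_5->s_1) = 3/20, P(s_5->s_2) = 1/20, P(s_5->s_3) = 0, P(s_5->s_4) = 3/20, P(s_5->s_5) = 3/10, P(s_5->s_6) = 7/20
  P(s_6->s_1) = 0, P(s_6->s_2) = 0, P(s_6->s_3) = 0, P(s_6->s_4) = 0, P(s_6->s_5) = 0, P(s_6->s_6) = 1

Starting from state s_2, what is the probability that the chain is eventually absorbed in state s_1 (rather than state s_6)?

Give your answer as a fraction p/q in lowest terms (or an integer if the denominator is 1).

Let a_i = P(absorbed in s_1 | start in state i).
Boundary conditions: a_s_1 = 1, a_s_6 = 0.
For each transient state i, a_i = sum_j P(i->j) * a_j:
  a_s_2 = 1/10*a_s_1 + 9/20*a_s_2 + 1/20*a_s_3 + 7/20*a_s_4 + 1/20*a_s_5 + 0*a_s_6
  a_s_3 = 1/20*a_s_1 + 0*a_s_2 + 1/20*a_s_3 + 1/5*a_s_4 + 11/20*a_s_5 + 3/20*a_s_6
  a_s_4 = 1/20*a_s_1 + 1/5*a_s_2 + 1/5*a_s_3 + 3/20*a_s_4 + 3/10*a_s_5 + 1/10*a_s_6
  a_s_5 = 3/20*a_s_1 + 1/20*a_s_2 + 0*a_s_3 + 3/20*a_s_4 + 3/10*a_s_5 + 7/20*a_s_6

Substituting a_s_1 = 1 and a_s_6 = 0, rearrange to (I - Q) a = r where r[i] = P(i -> s_1):
  [11/20, -1/20, -7/20, -1/20] . (a_s_2, a_s_3, a_s_4, a_s_5) = 1/10
  [0, 19/20, -1/5, -11/20] . (a_s_2, a_s_3, a_s_4, a_s_5) = 1/20
  [-1/5, -1/5, 17/20, -3/10] . (a_s_2, a_s_3, a_s_4, a_s_5) = 1/20
  [-1/20, 0, -3/20, 7/10] . (a_s_2, a_s_3, a_s_4, a_s_5) = 3/20

Solving yields:
  a_s_2 = 1894/4051
  a_s_3 = 5115/16204
  a_s_4 = 2897/8102
  a_s_5 = 5255/16204

Starting state is s_2, so the absorption probability is a_s_2 = 1894/4051.

Answer: 1894/4051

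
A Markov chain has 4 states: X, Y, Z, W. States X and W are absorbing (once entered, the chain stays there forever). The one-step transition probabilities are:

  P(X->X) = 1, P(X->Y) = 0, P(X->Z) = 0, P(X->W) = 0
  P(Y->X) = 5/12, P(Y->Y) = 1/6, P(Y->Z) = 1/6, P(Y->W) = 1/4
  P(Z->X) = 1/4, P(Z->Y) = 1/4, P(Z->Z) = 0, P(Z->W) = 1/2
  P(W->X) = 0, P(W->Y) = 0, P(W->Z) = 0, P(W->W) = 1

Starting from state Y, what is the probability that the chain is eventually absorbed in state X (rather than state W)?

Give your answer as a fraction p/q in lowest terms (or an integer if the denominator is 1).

Let a_i = P(absorbed in X | start in state i).
Boundary conditions: a_X = 1, a_W = 0.
For each transient state i, a_i = sum_j P(i->j) * a_j:
  a_Y = 5/12*a_X + 1/6*a_Y + 1/6*a_Z + 1/4*a_W
  a_Z = 1/4*a_X + 1/4*a_Y + 0*a_Z + 1/2*a_W

Substituting a_X = 1 and a_W = 0, rearrange to (I - Q) a = r where r[i] = P(i -> X):
  [5/6, -1/6] . (a_Y, a_Z) = 5/12
  [-1/4, 1] . (a_Y, a_Z) = 1/4

Solving yields:
  a_Y = 11/19
  a_Z = 15/38

Starting state is Y, so the absorption probability is a_Y = 11/19.

Answer: 11/19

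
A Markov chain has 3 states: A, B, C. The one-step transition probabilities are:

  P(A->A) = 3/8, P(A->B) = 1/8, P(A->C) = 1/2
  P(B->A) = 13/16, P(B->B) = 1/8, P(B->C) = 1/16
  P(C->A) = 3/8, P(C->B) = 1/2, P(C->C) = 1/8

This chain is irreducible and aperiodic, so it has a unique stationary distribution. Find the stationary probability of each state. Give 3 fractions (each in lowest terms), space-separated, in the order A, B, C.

The stationary distribution satisfies pi = pi * P, i.e.:
  pi_A = 3/8*pi_A + 13/16*pi_B + 3/8*pi_C
  pi_B = 1/8*pi_A + 1/8*pi_B + 1/2*pi_C
  pi_C = 1/2*pi_A + 1/16*pi_B + 1/8*pi_C
with normalization: pi_A + pi_B + pi_C = 1.

Using the first 2 balance equations plus normalization, the linear system A*pi = b is:
  [-5/8, 13/16, 3/8] . pi = 0
  [1/8, -7/8, 1/2] . pi = 0
  [1, 1, 1] . pi = 1

Solving yields:
  pi_A = 94/197
  pi_B = 46/197
  pi_C = 57/197

Verification (pi * P):
  94/197*3/8 + 46/197*13/16 + 57/197*3/8 = 94/197 = pi_A  (ok)
  94/197*1/8 + 46/197*1/8 + 57/197*1/2 = 46/197 = pi_B  (ok)
  94/197*1/2 + 46/197*1/16 + 57/197*1/8 = 57/197 = pi_C  (ok)

Answer: 94/197 46/197 57/197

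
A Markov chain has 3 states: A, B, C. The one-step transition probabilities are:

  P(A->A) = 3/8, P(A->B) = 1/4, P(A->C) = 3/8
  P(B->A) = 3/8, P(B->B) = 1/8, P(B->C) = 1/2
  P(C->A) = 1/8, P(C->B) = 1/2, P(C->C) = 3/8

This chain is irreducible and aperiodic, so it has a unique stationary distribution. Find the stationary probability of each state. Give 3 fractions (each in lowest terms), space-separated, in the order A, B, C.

The stationary distribution satisfies pi = pi * P, i.e.:
  pi_A = 3/8*pi_A + 3/8*pi_B + 1/8*pi_C
  pi_B = 1/4*pi_A + 1/8*pi_B + 1/2*pi_C
  pi_C = 3/8*pi_A + 1/2*pi_B + 3/8*pi_C
with normalization: pi_A + pi_B + pi_C = 1.

Using the first 2 balance equations plus normalization, the linear system A*pi = b is:
  [-5/8, 3/8, 1/8] . pi = 0
  [1/4, -7/8, 1/2] . pi = 0
  [1, 1, 1] . pi = 1

Solving yields:
  pi_A = 19/70
  pi_B = 11/35
  pi_C = 29/70

Verification (pi * P):
  19/70*3/8 + 11/35*3/8 + 29/70*1/8 = 19/70 = pi_A  (ok)
  19/70*1/4 + 11/35*1/8 + 29/70*1/2 = 11/35 = pi_B  (ok)
  19/70*3/8 + 11/35*1/2 + 29/70*3/8 = 29/70 = pi_C  (ok)

Answer: 19/70 11/35 29/70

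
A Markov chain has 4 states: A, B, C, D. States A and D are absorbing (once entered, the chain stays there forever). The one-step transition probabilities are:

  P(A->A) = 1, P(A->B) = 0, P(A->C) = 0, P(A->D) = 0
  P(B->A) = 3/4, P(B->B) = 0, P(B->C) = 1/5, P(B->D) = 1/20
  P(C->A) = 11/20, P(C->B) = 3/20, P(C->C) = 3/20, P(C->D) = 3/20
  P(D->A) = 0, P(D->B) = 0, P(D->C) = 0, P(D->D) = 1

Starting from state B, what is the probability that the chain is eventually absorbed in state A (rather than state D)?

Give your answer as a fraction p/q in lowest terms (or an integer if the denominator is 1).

Let a_i = P(absorbed in A | start in state i).
Boundary conditions: a_A = 1, a_D = 0.
For each transient state i, a_i = sum_j P(i->j) * a_j:
  a_B = 3/4*a_A + 0*a_B + 1/5*a_C + 1/20*a_D
  a_C = 11/20*a_A + 3/20*a_B + 3/20*a_C + 3/20*a_D

Substituting a_A = 1 and a_D = 0, rearrange to (I - Q) a = r where r[i] = P(i -> A):
  [1, -1/5] . (a_B, a_C) = 3/4
  [-3/20, 17/20] . (a_B, a_C) = 11/20

Solving yields:
  a_B = 299/328
  a_C = 265/328

Starting state is B, so the absorption probability is a_B = 299/328.

Answer: 299/328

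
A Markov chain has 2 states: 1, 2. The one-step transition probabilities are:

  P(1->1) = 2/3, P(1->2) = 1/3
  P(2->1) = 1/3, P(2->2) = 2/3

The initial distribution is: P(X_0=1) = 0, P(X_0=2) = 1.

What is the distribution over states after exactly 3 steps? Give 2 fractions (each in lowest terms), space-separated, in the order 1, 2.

Propagating the distribution step by step (d_{t+1} = d_t * P):
d_0 = (1=0, 2=1)
  d_1[1] = 0*2/3 + 1*1/3 = 1/3
  d_1[2] = 0*1/3 + 1*2/3 = 2/3
d_1 = (1=1/3, 2=2/3)
  d_2[1] = 1/3*2/3 + 2/3*1/3 = 4/9
  d_2[2] = 1/3*1/3 + 2/3*2/3 = 5/9
d_2 = (1=4/9, 2=5/9)
  d_3[1] = 4/9*2/3 + 5/9*1/3 = 13/27
  d_3[2] = 4/9*1/3 + 5/9*2/3 = 14/27
d_3 = (1=13/27, 2=14/27)

Answer: 13/27 14/27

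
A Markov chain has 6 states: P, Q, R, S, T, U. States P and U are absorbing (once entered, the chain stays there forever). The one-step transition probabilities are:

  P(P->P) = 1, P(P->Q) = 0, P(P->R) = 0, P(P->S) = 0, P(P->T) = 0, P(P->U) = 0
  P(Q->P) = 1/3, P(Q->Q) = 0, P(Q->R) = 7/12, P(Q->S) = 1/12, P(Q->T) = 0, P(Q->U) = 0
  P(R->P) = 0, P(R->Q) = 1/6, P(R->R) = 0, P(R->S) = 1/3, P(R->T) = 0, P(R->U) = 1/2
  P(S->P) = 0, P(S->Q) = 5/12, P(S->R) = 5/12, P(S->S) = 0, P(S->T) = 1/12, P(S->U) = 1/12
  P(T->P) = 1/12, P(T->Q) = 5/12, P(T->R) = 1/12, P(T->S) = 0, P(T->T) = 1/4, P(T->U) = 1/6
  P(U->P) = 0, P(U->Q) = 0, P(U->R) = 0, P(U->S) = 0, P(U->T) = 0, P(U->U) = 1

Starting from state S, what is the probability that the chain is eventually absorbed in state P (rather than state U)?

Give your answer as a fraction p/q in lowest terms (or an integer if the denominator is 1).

Answer: 1449/4870

Derivation:
Let a_i = P(absorbed in P | start in state i).
Boundary conditions: a_P = 1, a_U = 0.
For each transient state i, a_i = sum_j P(i->j) * a_j:
  a_Q = 1/3*a_P + 0*a_Q + 7/12*a_R + 1/12*a_S + 0*a_T + 0*a_U
  a_R = 0*a_P + 1/6*a_Q + 0*a_R + 1/3*a_S + 0*a_T + 1/2*a_U
  a_S = 0*a_P + 5/12*a_Q + 5/12*a_R + 0*a_S + 1/12*a_T + 1/12*a_U
  a_T = 1/12*a_P + 5/12*a_Q + 1/12*a_R + 0*a_S + 1/4*a_T + 1/6*a_U

Substituting a_P = 1 and a_U = 0, rearrange to (I - Q) a = r where r[i] = P(i -> P):
  [1, -7/12, -1/12, 0] . (a_Q, a_R, a_S, a_T) = 1/3
  [-1/6, 1, -1/3, 0] . (a_Q, a_R, a_S, a_T) = 0
  [-5/12, -5/12, 1, -1/12] . (a_Q, a_R, a_S, a_T) = 0
  [-5/12, -1/12, 0, 3/4] . (a_Q, a_R, a_S, a_T) = 1/12

Solving yields:
  a_Q = 1122/2435
  a_R = 857/4870
  a_S = 1449/4870
  a_T = 1883/4870

Starting state is S, so the absorption probability is a_S = 1449/4870.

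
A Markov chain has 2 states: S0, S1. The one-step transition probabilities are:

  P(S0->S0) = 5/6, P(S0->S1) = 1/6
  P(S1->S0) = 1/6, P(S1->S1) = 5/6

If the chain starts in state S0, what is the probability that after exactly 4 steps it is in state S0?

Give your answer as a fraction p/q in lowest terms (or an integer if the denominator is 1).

Computing P^4 by repeated multiplication:
P^1 =
  S0: [5/6, 1/6]
  S1: [1/6, 5/6]
P^2 =
  S0: [13/18, 5/18]
  S1: [5/18, 13/18]
P^3 =
  S0: [35/54, 19/54]
  S1: [19/54, 35/54]
P^4 =
  S0: [97/162, 65/162]
  S1: [65/162, 97/162]

(P^4)[S0 -> S0] = 97/162

Answer: 97/162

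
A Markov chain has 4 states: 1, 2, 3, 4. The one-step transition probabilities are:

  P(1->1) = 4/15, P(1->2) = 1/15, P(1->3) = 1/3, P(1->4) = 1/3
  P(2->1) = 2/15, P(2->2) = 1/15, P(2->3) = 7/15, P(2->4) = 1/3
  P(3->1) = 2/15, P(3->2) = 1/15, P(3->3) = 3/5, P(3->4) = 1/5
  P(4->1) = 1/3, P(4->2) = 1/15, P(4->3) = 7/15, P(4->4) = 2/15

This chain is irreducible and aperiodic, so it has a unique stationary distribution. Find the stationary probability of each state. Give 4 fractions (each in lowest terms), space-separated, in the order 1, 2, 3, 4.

Answer: 207/1010 1/15 256/505 671/3030

Derivation:
The stationary distribution satisfies pi = pi * P, i.e.:
  pi_1 = 4/15*pi_1 + 2/15*pi_2 + 2/15*pi_3 + 1/3*pi_4
  pi_2 = 1/15*pi_1 + 1/15*pi_2 + 1/15*pi_3 + 1/15*pi_4
  pi_3 = 1/3*pi_1 + 7/15*pi_2 + 3/5*pi_3 + 7/15*pi_4
  pi_4 = 1/3*pi_1 + 1/3*pi_2 + 1/5*pi_3 + 2/15*pi_4
with normalization: pi_1 + pi_2 + pi_3 + pi_4 = 1.

Using the first 3 balance equations plus normalization, the linear system A*pi = b is:
  [-11/15, 2/15, 2/15, 1/3] . pi = 0
  [1/15, -14/15, 1/15, 1/15] . pi = 0
  [1/3, 7/15, -2/5, 7/15] . pi = 0
  [1, 1, 1, 1] . pi = 1

Solving yields:
  pi_1 = 207/1010
  pi_2 = 1/15
  pi_3 = 256/505
  pi_4 = 671/3030

Verification (pi * P):
  207/1010*4/15 + 1/15*2/15 + 256/505*2/15 + 671/3030*1/3 = 207/1010 = pi_1  (ok)
  207/1010*1/15 + 1/15*1/15 + 256/505*1/15 + 671/3030*1/15 = 1/15 = pi_2  (ok)
  207/1010*1/3 + 1/15*7/15 + 256/505*3/5 + 671/3030*7/15 = 256/505 = pi_3  (ok)
  207/1010*1/3 + 1/15*1/3 + 256/505*1/5 + 671/3030*2/15 = 671/3030 = pi_4  (ok)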